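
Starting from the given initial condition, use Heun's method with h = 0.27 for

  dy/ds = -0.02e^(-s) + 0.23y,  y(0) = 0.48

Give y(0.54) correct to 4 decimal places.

Heun: k1 = f(s_n, y_n); k2 = f(s_n + h, y_n + h·k1); y_{n+1} = y_n + (h/2)·(k1 + k2).
s=0.000000, y=0.480000:
  k1 = f(0.000000, 0.480000) = 0.090400
  k2 = f(0.270000, 0.504408) = 0.100746
  y ← 0.480000 + (0.27/2)·(0.090400 + 0.100746) = 0.505805
s=0.270000, y=0.505805:
  k1 = f(0.270000, 0.505805) = 0.101068
  k2 = f(0.540000, 0.533093) = 0.110956
  y ← 0.505805 + (0.27/2)·(0.101068 + 0.110956) = 0.534428
y(0.54) ≈ 0.5344

0.5344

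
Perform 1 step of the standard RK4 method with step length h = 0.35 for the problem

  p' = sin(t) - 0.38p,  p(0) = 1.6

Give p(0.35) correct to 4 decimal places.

RK4: k1 = f(t_n, p_n); k2 = f(t_n + h/2, p_n + (h/2)·k1); k3 = f(t_n + h/2, p_n + (h/2)·k2); k4 = f(t_n + h, p_n + h·k3); p_{n+1} = p_n + (h/6)·(k1 + 2k2 + 2k3 + k4).
t=0.000000, p=1.600000:
  k1 = f(0.000000, 1.600000) = -0.608000
  k2 = f(0.175000, 1.493600) = -0.393460
  k3 = f(0.175000, 1.531145) = -0.407727
  k4 = f(0.350000, 1.457296) = -0.210875
  p ← 1.600000 + (0.35/6)·(k1 + 2k2 + 2k3 + k4) = 1.458761
p(0.35) ≈ 1.4588

1.4588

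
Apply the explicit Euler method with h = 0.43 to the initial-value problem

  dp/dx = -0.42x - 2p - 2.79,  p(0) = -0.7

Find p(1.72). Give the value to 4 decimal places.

Euler: p_{n+1} = p_n + h·f(x_n, p_n).
x=0.000000, p=-0.700000: f=-1.390000 → p ← -0.700000 + 0.43·(-1.390000) = -1.297700
x=0.430000, p=-1.297700: f=-0.375200 → p ← -1.297700 + 0.43·(-0.375200) = -1.459036
x=0.860000, p=-1.459036: f=-0.233128 → p ← -1.459036 + 0.43·(-0.233128) = -1.559281
x=1.290000, p=-1.559281: f=-0.213238 → p ← -1.559281 + 0.43·(-0.213238) = -1.650973
p(1.72) ≈ -1.6510

-1.6510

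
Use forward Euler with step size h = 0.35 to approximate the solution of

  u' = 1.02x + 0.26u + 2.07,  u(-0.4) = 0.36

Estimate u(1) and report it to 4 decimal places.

Euler: u_{n+1} = u_n + h·f(x_n, u_n).
x=-0.400000, u=0.360000: f=1.755600 → u ← 0.360000 + 0.35·1.755600 = 0.974460
x=-0.050000, u=0.974460: f=2.272360 → u ← 0.974460 + 0.35·2.272360 = 1.769786
x=0.300000, u=1.769786: f=2.836144 → u ← 1.769786 + 0.35·2.836144 = 2.762436
x=0.650000, u=2.762436: f=3.451233 → u ← 2.762436 + 0.35·3.451233 = 3.970368
u(1) ≈ 3.9704

3.9704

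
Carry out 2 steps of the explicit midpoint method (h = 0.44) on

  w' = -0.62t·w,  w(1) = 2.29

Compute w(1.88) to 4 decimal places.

1.0380

Midpoint: k1 = f(t_n, w_n); k2 = f(t_n + h/2, w_n + (h/2)·k1); w_{n+1} = w_n + h·k2.
t=1.000000, w=2.290000:
  k1 = f(1.000000, 2.290000) = -1.419800
  k2 = f(1.220000, 1.977644) = -1.495890
  w ← 2.290000 + 0.44·(-1.495890) = 1.631808
t=1.440000, w=1.631808:
  k1 = f(1.440000, 1.631808) = -1.456879
  k2 = f(1.660000, 1.311295) = -1.349585
  w ← 1.631808 + 0.44·(-1.349585) = 1.037991
w(1.88) ≈ 1.0380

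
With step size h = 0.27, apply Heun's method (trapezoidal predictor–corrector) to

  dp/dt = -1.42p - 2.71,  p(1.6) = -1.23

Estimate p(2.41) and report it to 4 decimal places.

Heun: k1 = f(t_n, p_n); k2 = f(t_n + h, p_n + h·k1); p_{n+1} = p_n + (h/2)·(k1 + k2).
t=1.600000, p=-1.230000:
  k1 = f(1.600000, -1.230000) = -0.963400
  k2 = f(1.870000, -1.490118) = -0.594032
  p ← -1.230000 + (0.27/2)·(-0.963400 + (-0.594032)) = -1.440253
t=1.870000, p=-1.440253:
  k1 = f(1.870000, -1.440253) = -0.664840
  k2 = f(2.140000, -1.619760) = -0.409940
  p ← -1.440253 + (0.27/2)·(-0.664840 + (-0.409940)) = -1.585349
t=2.140000, p=-1.585349:
  k1 = f(2.140000, -1.585349) = -0.458805
  k2 = f(2.410000, -1.709226) = -0.282899
  p ← -1.585349 + (0.27/2)·(-0.458805 + (-0.282899)) = -1.685479
p(2.41) ≈ -1.6855

-1.6855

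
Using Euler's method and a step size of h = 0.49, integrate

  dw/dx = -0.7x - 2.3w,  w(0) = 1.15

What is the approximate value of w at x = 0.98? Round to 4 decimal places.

Euler: w_{n+1} = w_n + h·f(x_n, w_n).
x=0.000000, w=1.150000: f=-2.645000 → w ← 1.150000 + 0.49·(-2.645000) = -0.146050
x=0.490000, w=-0.146050: f=-0.007085 → w ← -0.146050 + 0.49·(-0.007085) = -0.149522
w(0.98) ≈ -0.1495

-0.1495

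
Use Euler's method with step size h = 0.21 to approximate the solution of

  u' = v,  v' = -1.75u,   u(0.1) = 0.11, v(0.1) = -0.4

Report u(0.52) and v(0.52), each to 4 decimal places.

-0.0665, -0.4500

Euler on (u,v): u_{n+1} = u_n + h·u', v_{n+1} = v_n + h·v'.
0.100000: (0.110000, -0.400000); f=(-0.400000, -0.192500) → (0.026000, -0.440425)
0.310000: (0.026000, -0.440425); f=(-0.440425, -0.045500) → (-0.066489, -0.449980)
(u(0.52), v(0.52)) ≈ (-0.0665, -0.4500)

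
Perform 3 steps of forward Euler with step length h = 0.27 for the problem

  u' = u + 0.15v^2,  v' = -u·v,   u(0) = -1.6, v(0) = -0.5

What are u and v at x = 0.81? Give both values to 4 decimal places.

Euler on (u,v): u_{n+1} = u_n + h·u', v_{n+1} = v_n + h·v'.
0.000000: (-1.600000, -0.500000); f=(-1.562500, -0.800000) → (-2.021875, -0.716000)
0.270000: (-2.021875, -0.716000); f=(-1.944977, -1.447663) → (-2.547019, -1.106869)
0.540000: (-2.547019, -1.106869); f=(-2.363245, -2.819216) → (-3.185095, -1.868057)
(u(0.81), v(0.81)) ≈ (-3.1851, -1.8681)

-3.1851, -1.8681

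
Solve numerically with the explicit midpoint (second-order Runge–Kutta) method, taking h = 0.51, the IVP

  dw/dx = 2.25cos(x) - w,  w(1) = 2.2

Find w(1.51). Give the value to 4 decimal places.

Midpoint: k1 = f(x_n, w_n); k2 = f(x_n + h/2, w_n + (h/2)·k1); w_{n+1} = w_n + h·k2.
x=1.000000, w=2.200000:
  k1 = f(1.000000, 2.200000) = -0.984320
  k2 = f(1.255000, 1.948998) = -1.250208
  w ← 2.200000 + 0.51·(-1.250208) = 1.562394
w(1.51) ≈ 1.5624

1.5624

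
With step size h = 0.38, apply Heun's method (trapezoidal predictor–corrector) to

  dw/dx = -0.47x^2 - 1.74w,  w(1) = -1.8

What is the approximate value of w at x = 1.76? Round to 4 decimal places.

-1.0051

Heun: k1 = f(x_n, w_n); k2 = f(x_n + h, w_n + h·k1); w_{n+1} = w_n + (h/2)·(k1 + k2).
x=1.000000, w=-1.800000:
  k1 = f(1.000000, -1.800000) = 2.662000
  k2 = f(1.380000, -0.788440) = 0.476818
  w ← -1.800000 + (0.38/2)·(2.662000 + 0.476818) = -1.203625
x=1.380000, w=-1.203625:
  k1 = f(1.380000, -1.203625) = 1.199239
  k2 = f(1.760000, -0.747914) = -0.154502
  w ← -1.203625 + (0.38/2)·(1.199239 + (-0.154502)) = -1.005125
w(1.76) ≈ -1.0051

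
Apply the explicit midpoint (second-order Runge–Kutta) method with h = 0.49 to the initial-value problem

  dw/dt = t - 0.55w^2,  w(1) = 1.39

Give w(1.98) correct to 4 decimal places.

Midpoint: k1 = f(t_n, w_n); k2 = f(t_n + h/2, w_n + (h/2)·k1); w_{n+1} = w_n + h·k2.
t=1.000000, w=1.390000:
  k1 = f(1.000000, 1.390000) = -0.062655
  k2 = f(1.245000, 1.374650) = 0.205686
  w ← 1.390000 + 0.49·0.205686 = 1.490786
t=1.490000, w=1.490786:
  k1 = f(1.490000, 1.490786) = 0.267656
  k2 = f(1.735000, 1.556362) = 0.402756
  w ← 1.490786 + 0.49·0.402756 = 1.688136
w(1.98) ≈ 1.6881

1.6881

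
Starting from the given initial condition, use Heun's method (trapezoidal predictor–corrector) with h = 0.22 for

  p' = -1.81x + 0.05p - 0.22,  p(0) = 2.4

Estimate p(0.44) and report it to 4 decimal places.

2.1793

Heun: k1 = f(x_n, p_n); k2 = f(x_n + h, p_n + h·k1); p_{n+1} = p_n + (h/2)·(k1 + k2).
x=0.000000, p=2.400000:
  k1 = f(0.000000, 2.400000) = -0.100000
  k2 = f(0.220000, 2.378000) = -0.499300
  p ← 2.400000 + (0.22/2)·(-0.100000 + (-0.499300)) = 2.334077
x=0.220000, p=2.334077:
  k1 = f(0.220000, 2.334077) = -0.501496
  k2 = f(0.440000, 2.223748) = -0.905213
  p ← 2.334077 + (0.22/2)·(-0.501496 + (-0.905213)) = 2.179339
p(0.44) ≈ 2.1793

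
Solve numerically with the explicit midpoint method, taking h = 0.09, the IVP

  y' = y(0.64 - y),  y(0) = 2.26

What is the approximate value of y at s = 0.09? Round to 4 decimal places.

Midpoint: k1 = f(s_n, y_n); k2 = f(s_n + h/2, y_n + (h/2)·k1); y_{n+1} = y_n + h·k2.
s=0.000000, y=2.260000:
  k1 = f(0.000000, 2.260000) = -3.661200
  k2 = f(0.045000, 2.095246) = -3.049098
  y ← 2.260000 + 0.09·(-3.049098) = 1.985581
y(0.09) ≈ 1.9856

1.9856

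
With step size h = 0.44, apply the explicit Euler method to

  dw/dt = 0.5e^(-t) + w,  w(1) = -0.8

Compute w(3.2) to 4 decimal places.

Euler: w_{n+1} = w_n + h·f(t_n, w_n).
t=1.000000, w=-0.800000: f=-0.616060 → w ← -0.800000 + 0.44·(-0.616060) = -1.071067
t=1.440000, w=-1.071067: f=-0.952603 → w ← -1.071067 + 0.44·(-0.952603) = -1.490212
t=1.880000, w=-1.490212: f=-1.413917 → w ← -1.490212 + 0.44·(-1.413917) = -2.112335
t=2.320000, w=-2.112335: f=-2.063198 → w ← -2.112335 + 0.44·(-2.063198) = -3.020142
t=2.760000, w=-3.020142: f=-2.988496 → w ← -3.020142 + 0.44·(-2.988496) = -4.335081
w(3.2) ≈ -4.3351

-4.3351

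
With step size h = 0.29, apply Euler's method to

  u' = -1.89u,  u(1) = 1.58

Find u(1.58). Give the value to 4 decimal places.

0.3227

Euler: u_{n+1} = u_n + h·f(t_n, u_n).
t=1.000000, u=1.580000: f=-2.986200 → u ← 1.580000 + 0.29·(-2.986200) = 0.714002
t=1.290000, u=0.714002: f=-1.349464 → u ← 0.714002 + 0.29·(-1.349464) = 0.322658
u(1.58) ≈ 0.3227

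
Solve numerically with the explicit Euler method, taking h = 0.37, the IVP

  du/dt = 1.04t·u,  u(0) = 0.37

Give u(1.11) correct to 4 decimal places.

Euler: u_{n+1} = u_n + h·f(t_n, u_n).
t=0.000000, u=0.370000: f=0.000000 → u ← 0.370000 + 0.37·0.000000 = 0.370000
t=0.370000, u=0.370000: f=0.142376 → u ← 0.370000 + 0.37·0.142376 = 0.422679
t=0.740000, u=0.422679: f=0.325294 → u ← 0.422679 + 0.37·0.325294 = 0.543038
u(1.11) ≈ 0.5430

0.5430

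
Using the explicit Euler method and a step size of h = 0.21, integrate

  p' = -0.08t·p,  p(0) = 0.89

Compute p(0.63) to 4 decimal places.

Euler: p_{n+1} = p_n + h·f(t_n, p_n).
t=0.000000, p=0.890000: f=0.000000 → p ← 0.890000 + 0.21·0.000000 = 0.890000
t=0.210000, p=0.890000: f=-0.014952 → p ← 0.890000 + 0.21·(-0.014952) = 0.886860
t=0.420000, p=0.886860: f=-0.029798 → p ← 0.886860 + 0.21·(-0.029798) = 0.880602
p(0.63) ≈ 0.8806

0.8806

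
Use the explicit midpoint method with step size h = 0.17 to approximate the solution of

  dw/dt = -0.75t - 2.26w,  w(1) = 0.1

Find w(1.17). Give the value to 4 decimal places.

Midpoint: k1 = f(t_n, w_n); k2 = f(t_n + h/2, w_n + (h/2)·k1); w_{n+1} = w_n + h·k2.
t=1.000000, w=0.100000:
  k1 = f(1.000000, 0.100000) = -0.976000
  k2 = f(1.085000, 0.017040) = -0.852260
  w ← 0.100000 + 0.17·(-0.852260) = -0.044884
w(1.17) ≈ -0.0449

-0.0449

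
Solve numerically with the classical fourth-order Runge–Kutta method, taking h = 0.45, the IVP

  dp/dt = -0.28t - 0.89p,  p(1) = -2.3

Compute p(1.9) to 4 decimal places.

-1.2944

RK4: k1 = f(t_n, p_n); k2 = f(t_n + h/2, p_n + (h/2)·k1); k3 = f(t_n + h/2, p_n + (h/2)·k2); k4 = f(t_n + h, p_n + h·k3); p_{n+1} = p_n + (h/6)·(k1 + 2k2 + 2k3 + k4).
t=1.000000, p=-2.300000:
  k1 = f(1.000000, -2.300000) = 1.767000
  k2 = f(1.225000, -1.902425) = 1.350158
  k3 = f(1.225000, -1.996214) = 1.433631
  k4 = f(1.450000, -1.654866) = 1.066831
  p ← -2.300000 + (0.45/6)·(k1 + 2k2 + 2k3 + k4) = -1.669894
t=1.450000, p=-1.669894:
  k1 = f(1.450000, -1.669894) = 1.080206
  k2 = f(1.675000, -1.426848) = 0.800895
  k3 = f(1.675000, -1.489693) = 0.856827
  k4 = f(1.900000, -1.284322) = 0.611047
  p ← -1.669894 + (0.45/6)·(k1 + 2k2 + 2k3 + k4) = -1.294392
p(1.9) ≈ -1.2944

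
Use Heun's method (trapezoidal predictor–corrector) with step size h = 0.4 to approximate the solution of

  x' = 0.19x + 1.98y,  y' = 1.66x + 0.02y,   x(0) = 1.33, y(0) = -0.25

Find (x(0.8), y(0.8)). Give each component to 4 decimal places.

2.6150, 1.8577

Heun on (x,y): k1 = f(t_n, state_n); k2 = f(t_n + h, state_n + h·k1); state_{n+1} = state_n + (h/2)·(k1 + k2).
0.000000: (1.330000, -0.250000)
  k1 = (-0.242300, 2.202800)
  predictor → (1.233080, 0.631120)
  k2 = (1.483903, 2.059535)
  → (1.578321, 0.602467)
0.400000: (1.578321, 0.602467)
  k1 = (1.492766, 2.632061)
  predictor → (2.175427, 1.655292)
  k2 = (3.690809, 3.644314)
  → (2.615035, 1.857742)
(x(0.8), y(0.8)) ≈ (2.6150, 1.8577)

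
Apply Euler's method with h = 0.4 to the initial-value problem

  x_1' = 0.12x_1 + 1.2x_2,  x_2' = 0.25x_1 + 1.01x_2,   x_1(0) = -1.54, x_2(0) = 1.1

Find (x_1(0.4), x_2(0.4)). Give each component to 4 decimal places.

-1.0859, 1.3904

Euler on (x_1,x_2): x_1_{n+1} = x_1_n + h·x_1', x_2_{n+1} = x_2_n + h·x_2'.
0.000000: (-1.540000, 1.100000); f=(1.135200, 0.726000) → (-1.085920, 1.390400)
(x_1(0.4), x_2(0.4)) ≈ (-1.0859, 1.3904)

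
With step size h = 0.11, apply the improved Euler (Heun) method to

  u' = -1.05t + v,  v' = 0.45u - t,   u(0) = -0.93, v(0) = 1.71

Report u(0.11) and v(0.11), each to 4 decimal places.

Heun on (u,v): k1 = f(t_n, state_n); k2 = f(t_n + h, state_n + h·k1); state_{n+1} = state_n + (h/2)·(k1 + k2).
0.000000: (-0.930000, 1.710000)
  k1 = (1.710000, -0.418500)
  predictor → (-0.741900, 1.663965)
  k2 = (1.548465, -0.443855)
  → (-0.750784, 1.662570)
(u(0.11), v(0.11)) ≈ (-0.7508, 1.6626)

-0.7508, 1.6626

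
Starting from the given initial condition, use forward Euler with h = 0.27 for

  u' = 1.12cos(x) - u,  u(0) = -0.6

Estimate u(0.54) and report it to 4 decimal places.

0.1925

Euler: u_{n+1} = u_n + h·f(x_n, u_n).
x=0.000000, u=-0.600000: f=1.720000 → u ← -0.600000 + 0.27·1.720000 = -0.135600
x=0.270000, u=-0.135600: f=1.215023 → u ← -0.135600 + 0.27·1.215023 = 0.192456
u(0.54) ≈ 0.1925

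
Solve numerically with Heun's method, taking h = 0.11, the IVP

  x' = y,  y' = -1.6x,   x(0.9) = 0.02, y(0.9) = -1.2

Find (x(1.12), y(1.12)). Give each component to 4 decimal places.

-0.2422, -1.1606

Heun on (x,y): k1 = f(t_n, state_n); k2 = f(t_n + h, state_n + h·k1); state_{n+1} = state_n + (h/2)·(k1 + k2).
0.900000: (0.020000, -1.200000)
  k1 = (-1.200000, -0.032000)
  predictor → (-0.112000, -1.203520)
  k2 = (-1.203520, 0.179200)
  → (-0.112194, -1.191904)
1.010000: (-0.112194, -1.191904)
  k1 = (-1.191904, 0.179510)
  predictor → (-0.243303, -1.172158)
  k2 = (-1.172158, 0.389285)
  → (-0.242217, -1.160620)
(x(1.12), y(1.12)) ≈ (-0.2422, -1.1606)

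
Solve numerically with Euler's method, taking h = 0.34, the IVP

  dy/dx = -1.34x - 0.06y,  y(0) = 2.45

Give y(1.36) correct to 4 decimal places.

Euler: y_{n+1} = y_n + h·f(x_n, y_n).
x=0.000000, y=2.450000: f=-0.147000 → y ← 2.450000 + 0.34·(-0.147000) = 2.400020
x=0.340000, y=2.400020: f=-0.599601 → y ← 2.400020 + 0.34·(-0.599601) = 2.196156
x=0.680000, y=2.196156: f=-1.042969 → y ← 2.196156 + 0.34·(-1.042969) = 1.841546
x=1.020000, y=1.841546: f=-1.477293 → y ← 1.841546 + 0.34·(-1.477293) = 1.339266
y(1.36) ≈ 1.3393

1.3393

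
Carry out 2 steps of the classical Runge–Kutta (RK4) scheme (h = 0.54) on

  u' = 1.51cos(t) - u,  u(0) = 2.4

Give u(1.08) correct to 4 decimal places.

RK4: k1 = f(t_n, u_n); k2 = f(t_n + h/2, u_n + (h/2)·k1); k3 = f(t_n + h/2, u_n + (h/2)·k2); k4 = f(t_n + h, u_n + h·k3); u_{n+1} = u_n + (h/6)·(k1 + 2k2 + 2k3 + k4).
t=0.000000, u=2.400000:
  k1 = f(0.000000, 2.400000) = -0.890000
  k2 = f(0.270000, 2.159700) = -0.704406
  k3 = f(0.270000, 2.209810) = -0.754516
  k4 = f(0.540000, 1.992561) = -0.697421
  u ← 2.400000 + (0.54/6)·(k1 + 2k2 + 2k3 + k4) = 1.994526
t=0.540000, u=1.994526:
  k1 = f(0.540000, 1.994526) = -0.699386
  k2 = f(0.810000, 1.805692) = -0.764549
  k3 = f(0.810000, 1.788098) = -0.746955
  k4 = f(1.080000, 1.591170) = -0.879464
  u ← 1.994526 + (0.54/6)·(k1 + 2k2 + 2k3 + k4) = 1.580359
u(1.08) ≈ 1.5804

1.5804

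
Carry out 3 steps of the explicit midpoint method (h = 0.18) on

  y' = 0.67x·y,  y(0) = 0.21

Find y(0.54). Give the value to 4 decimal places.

0.2314

Midpoint: k1 = f(x_n, y_n); k2 = f(x_n + h/2, y_n + (h/2)·k1); y_{n+1} = y_n + h·k2.
x=0.000000, y=0.210000:
  k1 = f(0.000000, 0.210000) = 0.000000
  k2 = f(0.090000, 0.210000) = 0.012663
  y ← 0.210000 + 0.18·0.012663 = 0.212279
x=0.180000, y=0.212279:
  k1 = f(0.180000, 0.212279) = 0.025601
  k2 = f(0.270000, 0.214583) = 0.038818
  y ← 0.212279 + 0.18·0.038818 = 0.219267
x=0.360000, y=0.219267:
  k1 = f(0.360000, 0.219267) = 0.052887
  k2 = f(0.450000, 0.224026) = 0.067544
  y ← 0.219267 + 0.18·0.067544 = 0.231425
y(0.54) ≈ 0.2314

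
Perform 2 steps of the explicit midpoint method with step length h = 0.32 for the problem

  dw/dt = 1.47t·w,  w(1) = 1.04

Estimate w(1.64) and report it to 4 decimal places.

3.3293

Midpoint: k1 = f(t_n, w_n); k2 = f(t_n + h/2, w_n + (h/2)·k1); w_{n+1} = w_n + h·k2.
t=1.000000, w=1.040000:
  k1 = f(1.000000, 1.040000) = 1.528800
  k2 = f(1.160000, 1.284608) = 2.190514
  w ← 1.040000 + 0.32·2.190514 = 1.740964
t=1.320000, w=1.740964:
  k1 = f(1.320000, 1.740964) = 3.378167
  k2 = f(1.480000, 2.281471) = 4.963569
  w ← 1.740964 + 0.32·4.963569 = 3.329306
w(1.64) ≈ 3.3293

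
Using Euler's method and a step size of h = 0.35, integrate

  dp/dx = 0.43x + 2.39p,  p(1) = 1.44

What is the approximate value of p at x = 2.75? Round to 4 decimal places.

34.8439

Euler: p_{n+1} = p_n + h·f(x_n, p_n).
x=1.000000, p=1.440000: f=3.871600 → p ← 1.440000 + 0.35·3.871600 = 2.795060
x=1.350000, p=2.795060: f=7.260693 → p ← 2.795060 + 0.35·7.260693 = 5.336303
x=1.700000, p=5.336303: f=13.484763 → p ← 5.336303 + 0.35·13.484763 = 10.055970
x=2.050000, p=10.055970: f=24.915268 → p ← 10.055970 + 0.35·24.915268 = 18.776314
x=2.400000, p=18.776314: f=45.907390 → p ← 18.776314 + 0.35·45.907390 = 34.843900
p(2.75) ≈ 34.8439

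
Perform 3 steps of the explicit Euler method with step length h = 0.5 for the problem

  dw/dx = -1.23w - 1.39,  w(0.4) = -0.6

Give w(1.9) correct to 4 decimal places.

Euler: w_{n+1} = w_n + h·f(x_n, w_n).
x=0.400000, w=-0.600000: f=-0.652000 → w ← -0.600000 + 0.5·(-0.652000) = -0.926000
x=0.900000, w=-0.926000: f=-0.251020 → w ← -0.926000 + 0.5·(-0.251020) = -1.051510
x=1.400000, w=-1.051510: f=-0.096643 → w ← -1.051510 + 0.5·(-0.096643) = -1.099831
w(1.9) ≈ -1.0998

-1.0998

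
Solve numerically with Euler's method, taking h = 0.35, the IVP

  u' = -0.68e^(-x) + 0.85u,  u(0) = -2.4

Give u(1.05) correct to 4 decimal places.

-5.9789

Euler: u_{n+1} = u_n + h·f(x_n, u_n).
x=0.000000, u=-2.400000: f=-2.720000 → u ← -2.400000 + 0.35·(-2.720000) = -3.352000
x=0.350000, u=-3.352000: f=-3.328388 → u ← -3.352000 + 0.35·(-3.328388) = -4.516936
x=0.700000, u=-4.516936: f=-4.177073 → u ← -4.516936 + 0.35·(-4.177073) = -5.978911
u(1.05) ≈ -5.9789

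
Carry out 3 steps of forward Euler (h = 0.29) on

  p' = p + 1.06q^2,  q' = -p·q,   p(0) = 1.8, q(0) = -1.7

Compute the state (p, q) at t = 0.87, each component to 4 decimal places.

Euler on (p,q): p_{n+1} = p_n + h·p', q_{n+1} = q_n + h·q'.
0.000000: (1.800000, -1.700000); f=(4.863400, 3.060000) → (3.210386, -0.812600)
0.290000: (3.210386, -0.812600); f=(3.910324, 2.608760) → (4.344380, -0.056060)
0.580000: (4.344380, -0.056060); f=(4.347711, 0.243545) → (5.605216, 0.014568)
(p(0.87), q(0.87)) ≈ (5.6052, 0.0146)

5.6052, 0.0146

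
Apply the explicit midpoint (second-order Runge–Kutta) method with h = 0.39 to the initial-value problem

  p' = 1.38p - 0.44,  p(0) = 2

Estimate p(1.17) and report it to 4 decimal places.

Midpoint: k1 = f(x_n, p_n); k2 = f(x_n + h/2, p_n + (h/2)·k1); p_{n+1} = p_n + h·k2.
x=0.000000, p=2.000000:
  k1 = f(0.000000, 2.000000) = 2.320000
  k2 = f(0.195000, 2.452400) = 2.944312
  p ← 2.000000 + 0.39·2.944312 = 3.148282
x=0.390000, p=3.148282:
  k1 = f(0.390000, 3.148282) = 3.904629
  k2 = f(0.585000, 3.909684) = 4.955364
  p ← 3.148282 + 0.39·4.955364 = 5.080874
x=0.780000, p=5.080874:
  k1 = f(0.780000, 5.080874) = 6.571606
  k2 = f(0.975000, 6.362337) = 8.340025
  p ← 5.080874 + 0.39·8.340025 = 8.333483
p(1.17) ≈ 8.3335

8.3335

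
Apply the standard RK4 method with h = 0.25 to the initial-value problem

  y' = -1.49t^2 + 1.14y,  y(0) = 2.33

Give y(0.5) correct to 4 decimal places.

4.0479

RK4: k1 = f(t_n, y_n); k2 = f(t_n + h/2, y_n + (h/2)·k1); k3 = f(t_n + h/2, y_n + (h/2)·k2); k4 = f(t_n + h, y_n + h·k3); y_{n+1} = y_n + (h/6)·(k1 + 2k2 + 2k3 + k4).
t=0.000000, y=2.330000:
  k1 = f(0.000000, 2.330000) = 2.656200
  k2 = f(0.125000, 2.662025) = 3.011427
  k3 = f(0.125000, 2.706428) = 3.062047
  k4 = f(0.250000, 3.095512) = 3.435758
  y ← 2.330000 + (0.25/6)·(k1 + 2k2 + 2k3 + k4) = 3.089954
t=0.250000, y=3.089954:
  k1 = f(0.250000, 3.089954) = 3.429423
  k2 = f(0.375000, 3.518632) = 3.801710
  k3 = f(0.375000, 3.565168) = 3.854760
  k4 = f(0.500000, 4.053645) = 4.248655
  y ← 3.089954 + (0.25/6)·(k1 + 2k2 + 2k3 + k4) = 4.047914
y(0.5) ≈ 4.0479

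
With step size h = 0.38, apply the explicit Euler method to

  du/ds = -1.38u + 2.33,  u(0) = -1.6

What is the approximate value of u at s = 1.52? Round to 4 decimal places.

1.5202

Euler: u_{n+1} = u_n + h·f(s_n, u_n).
s=0.000000, u=-1.600000: f=4.538000 → u ← -1.600000 + 0.38·4.538000 = 0.124440
s=0.380000, u=0.124440: f=2.158273 → u ← 0.124440 + 0.38·2.158273 = 0.944584
s=0.760000, u=0.944584: f=1.026475 → u ← 0.944584 + 0.38·1.026475 = 1.334644
s=1.140000, u=1.334644: f=0.488191 → u ← 1.334644 + 0.38·0.488191 = 1.520157
u(1.52) ≈ 1.5202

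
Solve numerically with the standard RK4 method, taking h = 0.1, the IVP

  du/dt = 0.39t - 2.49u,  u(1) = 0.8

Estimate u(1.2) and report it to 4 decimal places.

0.5543

RK4: k1 = f(t_n, u_n); k2 = f(t_n + h/2, u_n + (h/2)·k1); k3 = f(t_n + h/2, u_n + (h/2)·k2); k4 = f(t_n + h, u_n + h·k3); u_{n+1} = u_n + (h/6)·(k1 + 2k2 + 2k3 + k4).
t=1.000000, u=0.800000:
  k1 = f(1.000000, 0.800000) = -1.602000
  k2 = f(1.050000, 0.719900) = -1.383051
  k3 = f(1.050000, 0.730847) = -1.410310
  k4 = f(1.100000, 0.658969) = -1.211833
  u ← 0.800000 + (0.1/6)·(k1 + 2k2 + 2k3 + k4) = 0.659991
t=1.100000, u=0.659991:
  k1 = f(1.100000, 0.659991) = -1.214377
  k2 = f(1.150000, 0.599272) = -1.043687
  k3 = f(1.150000, 0.607806) = -1.064938
  k4 = f(1.200000, 0.553497) = -0.910207
  u ← 0.659991 + (0.1/6)·(k1 + 2k2 + 2k3 + k4) = 0.554294
u(1.2) ≈ 0.5543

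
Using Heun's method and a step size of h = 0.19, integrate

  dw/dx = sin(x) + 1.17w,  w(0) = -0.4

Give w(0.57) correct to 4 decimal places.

Heun: k1 = f(x_n, w_n); k2 = f(x_n + h, w_n + h·k1); w_{n+1} = w_n + (h/2)·(k1 + k2).
x=0.000000, w=-0.400000:
  k1 = f(0.000000, -0.400000) = -0.468000
  k2 = f(0.190000, -0.488920) = -0.383178
  w ← -0.400000 + (0.19/2)·(-0.468000 + (-0.383178)) = -0.480862
x=0.190000, w=-0.480862:
  k1 = f(0.190000, -0.480862) = -0.373749
  k2 = f(0.380000, -0.551874) = -0.274772
  w ← -0.480862 + (0.19/2)·(-0.373749 + (-0.274772)) = -0.542471
x=0.380000, w=-0.542471:
  k1 = f(0.380000, -0.542471) = -0.263771
  k2 = f(0.570000, -0.592588) = -0.153696
  w ← -0.542471 + (0.19/2)·(-0.263771 + (-0.153696)) = -0.582131
w(0.57) ≈ -0.5821

-0.5821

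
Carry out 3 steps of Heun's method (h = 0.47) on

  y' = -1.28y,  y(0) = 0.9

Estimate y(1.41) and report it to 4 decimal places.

0.1750

Heun: k1 = f(x_n, y_n); k2 = f(x_n + h, y_n + h·k1); y_{n+1} = y_n + (h/2)·(k1 + k2).
x=0.000000, y=0.900000:
  k1 = f(0.000000, 0.900000) = -1.152000
  k2 = f(0.470000, 0.358560) = -0.458957
  y ← 0.900000 + (0.47/2)·(-1.152000 + (-0.458957)) = 0.521425
x=0.470000, y=0.521425:
  k1 = f(0.470000, 0.521425) = -0.667424
  k2 = f(0.940000, 0.207736) = -0.265902
  y ← 0.521425 + (0.47/2)·(-0.667424 + (-0.265902)) = 0.302094
x=0.940000, y=0.302094:
  k1 = f(0.940000, 0.302094) = -0.386680
  k2 = f(1.410000, 0.120354) = -0.154053
  y ← 0.302094 + (0.47/2)·(-0.386680 + (-0.154053)) = 0.175021
y(1.41) ≈ 0.1750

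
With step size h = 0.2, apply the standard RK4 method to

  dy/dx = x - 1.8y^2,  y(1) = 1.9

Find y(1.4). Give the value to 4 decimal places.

1.0582

RK4: k1 = f(x_n, y_n); k2 = f(x_n + h/2, y_n + (h/2)·k1); k3 = f(x_n + h/2, y_n + (h/2)·k2); k4 = f(x_n + h, y_n + h·k3); y_{n+1} = y_n + (h/6)·(k1 + 2k2 + 2k3 + k4).
x=1.000000, y=1.900000:
  k1 = f(1.000000, 1.900000) = -5.498000
  k2 = f(1.100000, 1.350200) = -2.181472
  k3 = f(1.100000, 1.681853) = -3.991532
  k4 = f(1.200000, 1.101694) = -0.984712
  y ← 1.900000 + (0.2/6)·(k1 + 2k2 + 2k3 + k4) = 1.272376
x=1.200000, y=1.272376:
  k1 = f(1.200000, 1.272376) = -1.714093
  k2 = f(1.300000, 1.100967) = -0.881830
  k3 = f(1.300000, 1.184193) = -1.224164
  k4 = f(1.400000, 1.027543) = -0.500521
  y ← 1.272376 + (0.2/6)·(k1 + 2k2 + 2k3 + k4) = 1.058156
y(1.4) ≈ 1.0582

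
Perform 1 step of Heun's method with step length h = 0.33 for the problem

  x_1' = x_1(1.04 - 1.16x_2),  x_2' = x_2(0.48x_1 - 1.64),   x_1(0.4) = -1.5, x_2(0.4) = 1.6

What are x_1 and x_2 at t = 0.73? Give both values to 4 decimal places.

Heun on (x_1,x_2): k1 = f(t_n, state_n); k2 = f(t_n + h, state_n + h·k1); state_{n+1} = state_n + (h/2)·(k1 + k2).
0.400000: (-1.500000, 1.600000)
  k1 = (1.224000, -3.776000)
  predictor → (-1.096080, 0.353920)
  k2 = (-0.689931, -0.766633)
  → (-1.411879, 0.850466)
(x_1(0.73), x_2(0.73)) ≈ (-1.4119, 0.8505)

-1.4119, 0.8505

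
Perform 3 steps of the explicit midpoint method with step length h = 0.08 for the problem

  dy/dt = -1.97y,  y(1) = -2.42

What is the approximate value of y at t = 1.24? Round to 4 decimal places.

Midpoint: k1 = f(t_n, y_n); k2 = f(t_n + h/2, y_n + (h/2)·k1); y_{n+1} = y_n + h·k2.
t=1.000000, y=-2.420000:
  k1 = f(1.000000, -2.420000) = 4.767400
  k2 = f(1.040000, -2.229304) = 4.391729
  y ← -2.420000 + 0.08·4.391729 = -2.068662
t=1.080000, y=-2.068662:
  k1 = f(1.080000, -2.068662) = 4.075264
  k2 = f(1.120000, -1.905651) = 3.754133
  y ← -2.068662 + 0.08·3.754133 = -1.768331
t=1.160000, y=-1.768331:
  k1 = f(1.160000, -1.768331) = 3.483612
  k2 = f(1.200000, -1.628987) = 3.209104
  y ← -1.768331 + 0.08·3.209104 = -1.511603
y(1.24) ≈ -1.5116

-1.5116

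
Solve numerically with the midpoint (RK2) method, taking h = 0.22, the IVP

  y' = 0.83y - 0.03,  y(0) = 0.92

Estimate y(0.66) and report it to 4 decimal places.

1.5607

Midpoint: k1 = f(x_n, y_n); k2 = f(x_n + h/2, y_n + (h/2)·k1); y_{n+1} = y_n + h·k2.
x=0.000000, y=0.920000:
  k1 = f(0.000000, 0.920000) = 0.733600
  k2 = f(0.110000, 1.000696) = 0.800578
  y ← 0.920000 + 0.22·0.800578 = 1.096127
x=0.220000, y=1.096127:
  k1 = f(0.220000, 1.096127) = 0.879785
  k2 = f(0.330000, 1.192903) = 0.960110
  y ← 1.096127 + 0.22·0.960110 = 1.307351
x=0.440000, y=1.307351:
  k1 = f(0.440000, 1.307351) = 1.055102
  k2 = f(0.550000, 1.423412) = 1.151432
  y ← 1.307351 + 0.22·1.151432 = 1.560666
y(0.66) ≈ 1.5607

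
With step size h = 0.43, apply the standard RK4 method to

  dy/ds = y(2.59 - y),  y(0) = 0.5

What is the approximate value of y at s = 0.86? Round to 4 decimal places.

1.7837

RK4: k1 = f(s_n, y_n); k2 = f(s_n + h/2, y_n + (h/2)·k1); k3 = f(s_n + h/2, y_n + (h/2)·k2); k4 = f(s_n + h, y_n + h·k3); y_{n+1} = y_n + (h/6)·(k1 + 2k2 + 2k3 + k4).
s=0.000000, y=0.500000:
  k1 = f(0.000000, 0.500000) = 1.045000
  k2 = f(0.215000, 0.724675) = 1.351754
  k3 = f(0.215000, 0.790627) = 1.422633
  k4 = f(0.430000, 1.111732) = 1.643438
  y ← 0.500000 + (0.43/6)·(k1 + 2k2 + 2k3 + k4) = 1.090334
s=0.430000, y=1.090334:
  k1 = f(0.430000, 1.090334) = 1.635137
  k2 = f(0.645000, 1.441888) = 1.655449
  k3 = f(0.645000, 1.446255) = 1.654147
  k4 = f(0.860000, 1.801617) = 1.420364
  y ← 1.090334 + (0.43/6)·(k1 + 2k2 + 2k3 + k4) = 1.783687
y(0.86) ≈ 1.7837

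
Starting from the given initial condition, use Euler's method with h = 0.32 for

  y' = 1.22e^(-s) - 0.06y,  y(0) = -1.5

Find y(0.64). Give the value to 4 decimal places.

-0.7766

Euler: y_{n+1} = y_n + h·f(s_n, y_n).
s=0.000000, y=-1.500000: f=1.310000 → y ← -1.500000 + 0.32·1.310000 = -1.080800
s=0.320000, y=-1.080800: f=0.950750 → y ← -1.080800 + 0.32·0.950750 = -0.776560
y(0.64) ≈ -0.7766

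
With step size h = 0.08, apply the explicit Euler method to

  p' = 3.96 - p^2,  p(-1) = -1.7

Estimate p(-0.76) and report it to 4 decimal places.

Euler: p_{n+1} = p_n + h·f(x_n, p_n).
x=-1.000000, p=-1.700000: f=1.070000 → p ← -1.700000 + 0.08·1.070000 = -1.614400
x=-0.920000, p=-1.614400: f=1.353713 → p ← -1.614400 + 0.08·1.353713 = -1.506103
x=-0.840000, p=-1.506103: f=1.691654 → p ← -1.506103 + 0.08·1.691654 = -1.370771
p(-0.76) ≈ -1.3708

-1.3708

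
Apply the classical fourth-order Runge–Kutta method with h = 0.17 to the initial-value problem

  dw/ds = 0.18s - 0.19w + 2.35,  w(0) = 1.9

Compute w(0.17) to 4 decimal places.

RK4: k1 = f(s_n, w_n); k2 = f(s_n + h/2, w_n + (h/2)·k1); k3 = f(s_n + h/2, w_n + (h/2)·k2); k4 = f(s_n + h, w_n + h·k3); w_{n+1} = w_n + (h/6)·(k1 + 2k2 + 2k3 + k4).
s=0.000000, w=1.900000:
  k1 = f(0.000000, 1.900000) = 1.989000
  k2 = f(0.085000, 2.069065) = 1.972178
  k3 = f(0.085000, 2.067635) = 1.972449
  k4 = f(0.170000, 2.235316) = 1.955890
  w ← 1.900000 + (0.17/6)·(k1 + 2k2 + 2k3 + k4) = 2.235301
w(0.17) ≈ 2.2353

2.2353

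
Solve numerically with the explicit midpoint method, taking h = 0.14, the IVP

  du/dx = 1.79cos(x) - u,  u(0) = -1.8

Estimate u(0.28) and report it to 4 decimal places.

-0.9319

Midpoint: k1 = f(x_n, u_n); k2 = f(x_n + h/2, u_n + (h/2)·k1); u_{n+1} = u_n + h·k2.
x=0.000000, u=-1.800000:
  k1 = f(0.000000, -1.800000) = 3.590000
  k2 = f(0.070000, -1.548700) = 3.334316
  u ← -1.800000 + 0.14·3.334316 = -1.333196
x=0.140000, u=-1.333196:
  k1 = f(0.140000, -1.333196) = 3.105682
  k2 = f(0.210000, -1.115798) = 2.866473
  u ← -1.333196 + 0.14·2.866473 = -0.931889
u(0.28) ≈ -0.9319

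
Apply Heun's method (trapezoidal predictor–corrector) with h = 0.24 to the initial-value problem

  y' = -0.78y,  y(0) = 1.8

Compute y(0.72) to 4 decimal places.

1.0304

Heun: k1 = f(x_n, y_n); k2 = f(x_n + h, y_n + h·k1); y_{n+1} = y_n + (h/2)·(k1 + k2).
x=0.000000, y=1.800000:
  k1 = f(0.000000, 1.800000) = -1.404000
  k2 = f(0.240000, 1.463040) = -1.141171
  y ← 1.800000 + (0.24/2)·(-1.404000 + (-1.141171)) = 1.494579
x=0.240000, y=1.494579:
  k1 = f(0.240000, 1.494579) = -1.165772
  k2 = f(0.480000, 1.214794) = -0.947539
  y ← 1.494579 + (0.24/2)·(-1.165772 + (-0.947539)) = 1.240982
x=0.480000, y=1.240982:
  k1 = f(0.480000, 1.240982) = -0.967966
  k2 = f(0.720000, 1.008670) = -0.786763
  y ← 1.240982 + (0.24/2)·(-0.967966 + (-0.786763)) = 1.030415
y(0.72) ≈ 1.0304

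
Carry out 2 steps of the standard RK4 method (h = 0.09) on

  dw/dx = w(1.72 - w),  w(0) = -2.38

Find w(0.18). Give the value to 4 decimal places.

RK4: k1 = f(x_n, w_n); k2 = f(x_n + h/2, w_n + (h/2)·k1); k3 = f(x_n + h/2, w_n + (h/2)·k2); k4 = f(x_n + h, w_n + h·k3); w_{n+1} = w_n + (h/6)·(k1 + 2k2 + 2k3 + k4).
x=0.000000, w=-2.380000:
  k1 = f(0.000000, -2.380000) = -9.758000
  k2 = f(0.045000, -2.819110) = -12.796250
  k3 = f(0.045000, -2.955831) = -13.820968
  k4 = f(0.090000, -3.623887) = -19.365644
  w ← -2.380000 + (0.09/6)·(k1 + 2k2 + 2k3 + k4) = -3.615371
x=0.090000, w=-3.615371:
  k1 = f(0.090000, -3.615371) = -19.289348
  k2 = f(0.135000, -4.483392) = -27.812237
  k3 = f(0.135000, -4.866922) = -32.058034
  k4 = f(0.180000, -6.500594) = -53.438748
  w ← -3.615371 + (0.09/6)·(k1 + 2k2 + 2k3 + k4) = -6.502401
w(0.18) ≈ -6.5024

-6.5024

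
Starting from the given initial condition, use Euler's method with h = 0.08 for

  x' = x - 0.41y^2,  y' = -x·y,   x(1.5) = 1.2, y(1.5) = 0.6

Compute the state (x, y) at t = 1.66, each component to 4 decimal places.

Euler on (x,y): x_{n+1} = x_n + h·x', y_{n+1} = y_n + h·y'.
1.500000: (1.200000, 0.600000); f=(1.052400, -0.720000) → (1.284192, 0.542400)
1.580000: (1.284192, 0.542400); f=(1.163571, -0.696546) → (1.377278, 0.486676)
(x(1.66), y(1.66)) ≈ (1.3773, 0.4867)

1.3773, 0.4867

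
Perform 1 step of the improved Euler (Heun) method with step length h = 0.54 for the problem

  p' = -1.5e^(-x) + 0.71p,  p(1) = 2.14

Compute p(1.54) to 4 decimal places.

2.8248

Heun: k1 = f(x_n, p_n); k2 = f(x_n + h, p_n + h·k1); p_{n+1} = p_n + (h/2)·(k1 + k2).
x=1.000000, p=2.140000:
  k1 = f(1.000000, 2.140000) = 0.967581
  k2 = f(1.540000, 2.662494) = 1.568799
  p ← 2.140000 + (0.54/2)·(0.967581 + 1.568799) = 2.824823
p(1.54) ≈ 2.8248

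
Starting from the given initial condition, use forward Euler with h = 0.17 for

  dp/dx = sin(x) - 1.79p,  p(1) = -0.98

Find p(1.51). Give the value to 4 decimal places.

Euler: p_{n+1} = p_n + h·f(x_n, p_n).
x=1.000000, p=-0.980000: f=2.595671 → p ← -0.980000 + 0.17·2.595671 = -0.538736
x=1.170000, p=-0.538736: f=1.885088 → p ← -0.538736 + 0.17·1.885088 = -0.218271
x=1.340000, p=-0.218271: f=1.364190 → p ← -0.218271 + 0.17·1.364190 = 0.013641
p(1.51) ≈ 0.0136

0.0136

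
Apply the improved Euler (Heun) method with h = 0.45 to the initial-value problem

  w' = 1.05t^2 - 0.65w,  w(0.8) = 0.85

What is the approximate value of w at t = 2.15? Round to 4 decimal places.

2.9103

Heun: k1 = f(t_n, w_n); k2 = f(t_n + h, w_n + h·k1); w_{n+1} = w_n + (h/2)·(k1 + k2).
t=0.800000, w=0.850000:
  k1 = f(0.800000, 0.850000) = 0.119500
  k2 = f(1.250000, 0.903775) = 1.053171
  w ← 0.850000 + (0.45/2)·(0.119500 + 1.053171) = 1.113851
t=1.250000, w=1.113851:
  k1 = f(1.250000, 1.113851) = 0.916622
  k2 = f(1.700000, 1.526331) = 2.042385
  w ← 1.113851 + (0.45/2)·(0.916622 + 2.042385) = 1.779628
t=1.700000, w=1.779628:
  k1 = f(1.700000, 1.779628) = 1.877742
  k2 = f(2.150000, 2.624611) = 3.147628
  w ← 1.779628 + (0.45/2)·(1.877742 + 3.147628) = 2.910336
w(2.15) ≈ 2.9103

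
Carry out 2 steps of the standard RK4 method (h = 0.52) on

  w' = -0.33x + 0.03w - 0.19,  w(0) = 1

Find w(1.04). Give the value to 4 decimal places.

RK4: k1 = f(x_n, w_n); k2 = f(x_n + h/2, w_n + (h/2)·k1); k3 = f(x_n + h/2, w_n + (h/2)·k2); k4 = f(x_n + h, w_n + h·k3); w_{n+1} = w_n + (h/6)·(k1 + 2k2 + 2k3 + k4).
x=0.000000, w=1.000000:
  k1 = f(0.000000, 1.000000) = -0.160000
  k2 = f(0.260000, 0.958400) = -0.247048
  k3 = f(0.260000, 0.935768) = -0.247727
  k4 = f(0.520000, 0.871182) = -0.335465
  w ← 1.000000 + (0.52/6)·(k1 + 2k2 + 2k3 + k4) = 0.871299
x=0.520000, w=0.871299:
  k1 = f(0.520000, 0.871299) = -0.335461
  k2 = f(0.780000, 0.784079) = -0.423878
  k3 = f(0.780000, 0.761091) = -0.424567
  k4 = f(1.040000, 0.650524) = -0.513684
  w ← 0.871299 + (0.52/6)·(k1 + 2k2 + 2k3 + k4) = 0.650642
w(1.04) ≈ 0.6506

0.6506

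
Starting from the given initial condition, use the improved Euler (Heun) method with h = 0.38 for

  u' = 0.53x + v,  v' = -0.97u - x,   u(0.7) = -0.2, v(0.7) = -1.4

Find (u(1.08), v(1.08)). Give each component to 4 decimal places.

-0.5893, -1.5924

Heun on (u,v): k1 = f(x_n, state_n); k2 = f(x_n + h, state_n + h·k1); state_{n+1} = state_n + (h/2)·(k1 + k2).
0.700000: (-0.200000, -1.400000)
  k1 = (-1.029000, -0.506000)
  predictor → (-0.591020, -1.592280)
  k2 = (-1.019880, -0.506711)
  → (-0.589287, -1.592415)
(u(1.08), v(1.08)) ≈ (-0.5893, -1.5924)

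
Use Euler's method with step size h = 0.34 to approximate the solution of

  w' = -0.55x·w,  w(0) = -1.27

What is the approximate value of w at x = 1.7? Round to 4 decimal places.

Euler: w_{n+1} = w_n + h·f(x_n, w_n).
x=0.000000, w=-1.270000: f=0.000000 → w ← -1.270000 + 0.34·0.000000 = -1.270000
x=0.340000, w=-1.270000: f=0.237490 → w ← -1.270000 + 0.34·0.237490 = -1.189253
x=0.680000, w=-1.189253: f=0.444781 → w ← -1.189253 + 0.34·0.444781 = -1.038028
x=1.020000, w=-1.038028: f=0.582334 → w ← -1.038028 + 0.34·0.582334 = -0.840034
x=1.360000, w=-0.840034: f=0.628346 → w ← -0.840034 + 0.34·0.628346 = -0.626397
w(1.7) ≈ -0.6264

-0.6264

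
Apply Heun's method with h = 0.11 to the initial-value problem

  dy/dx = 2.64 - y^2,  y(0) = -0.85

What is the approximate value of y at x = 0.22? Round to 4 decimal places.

Heun: k1 = f(x_n, y_n); k2 = f(x_n + h, y_n + h·k1); y_{n+1} = y_n + (h/2)·(k1 + k2).
x=0.000000, y=-0.850000:
  k1 = f(0.000000, -0.850000) = 1.917500
  k2 = f(0.110000, -0.639075) = 2.231583
  y ← -0.850000 + (0.11/2)·(1.917500 + 2.231583) = -0.621800
x=0.110000, y=-0.621800:
  k1 = f(0.110000, -0.621800) = 2.253364
  k2 = f(0.220000, -0.373930) = 2.500176
  y ← -0.621800 + (0.11/2)·(2.253364 + 2.500176) = -0.360356
y(0.22) ≈ -0.3604

-0.3604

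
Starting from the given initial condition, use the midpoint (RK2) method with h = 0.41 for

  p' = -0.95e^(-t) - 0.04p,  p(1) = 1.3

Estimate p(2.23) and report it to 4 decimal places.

0.9994

Midpoint: k1 = f(t_n, p_n); k2 = f(t_n + h/2, p_n + (h/2)·k1); p_{n+1} = p_n + h·k2.
t=1.000000, p=1.300000:
  k1 = f(1.000000, 1.300000) = -0.401485
  k2 = f(1.205000, 1.217695) = -0.333415
  p ← 1.300000 + 0.41·(-0.333415) = 1.163300
t=1.410000, p=1.163300:
  k1 = f(1.410000, 1.163300) = -0.278468
  k2 = f(1.615000, 1.106214) = -0.233195
  p ← 1.163300 + 0.41·(-0.233195) = 1.067690
t=1.820000, p=1.067690:
  k1 = f(1.820000, 1.067690) = -0.196632
  k2 = f(2.025000, 1.027380) = -0.166489
  p ← 1.067690 + 0.41·(-0.166489) = 0.999429
p(2.23) ≈ 0.9994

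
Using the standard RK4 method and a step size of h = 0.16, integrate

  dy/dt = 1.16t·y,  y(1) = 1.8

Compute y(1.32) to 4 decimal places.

2.7687

RK4: k1 = f(t_n, y_n); k2 = f(t_n + h/2, y_n + (h/2)·k1); k3 = f(t_n + h/2, y_n + (h/2)·k2); k4 = f(t_n + h, y_n + h·k3); y_{n+1} = y_n + (h/6)·(k1 + 2k2 + 2k3 + k4).
t=1.000000, y=1.800000:
  k1 = f(1.000000, 1.800000) = 2.088000
  k2 = f(1.080000, 1.967040) = 2.464308
  k3 = f(1.080000, 1.997145) = 2.502023
  k4 = f(1.160000, 2.200324) = 2.960755
  y ← 1.800000 + (0.16/6)·(k1 + 2k2 + 2k3 + k4) = 2.199504
t=1.160000, y=2.199504:
  k1 = f(1.160000, 2.199504) = 2.959653
  k2 = f(1.240000, 2.436277) = 3.504340
  k3 = f(1.240000, 2.479852) = 3.567019
  k4 = f(1.320000, 2.770227) = 4.241772
  y ← 2.199504 + (0.16/6)·(k1 + 2k2 + 2k3 + k4) = 2.768682
y(1.32) ≈ 2.7687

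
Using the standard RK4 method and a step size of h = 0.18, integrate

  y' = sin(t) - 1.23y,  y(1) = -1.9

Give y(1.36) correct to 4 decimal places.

RK4: k1 = f(t_n, y_n); k2 = f(t_n + h/2, y_n + (h/2)·k1); k3 = f(t_n + h/2, y_n + (h/2)·k2); k4 = f(t_n + h, y_n + h·k3); y_{n+1} = y_n + (h/6)·(k1 + 2k2 + 2k3 + k4).
t=1.000000, y=-1.900000:
  k1 = f(1.000000, -1.900000) = 3.178471
  k2 = f(1.090000, -1.613938) = 2.871770
  k3 = f(1.090000, -1.641541) = 2.905722
  k4 = f(1.180000, -1.376970) = 2.618279
  y ← -1.900000 + (0.18/6)·(k1 + 2k2 + 2k3 + k4) = -1.379448
t=1.180000, y=-1.379448:
  k1 = f(1.180000, -1.379448) = 2.621327
  k2 = f(1.270000, -1.143529) = 2.361641
  k3 = f(1.270000, -1.166900) = 2.390388
  k4 = f(1.360000, -0.949178) = 2.145354
  y ← -1.379448 + (0.18/6)·(k1 + 2k2 + 2k3 + k4) = -0.951326
y(1.36) ≈ -0.9513

-0.9513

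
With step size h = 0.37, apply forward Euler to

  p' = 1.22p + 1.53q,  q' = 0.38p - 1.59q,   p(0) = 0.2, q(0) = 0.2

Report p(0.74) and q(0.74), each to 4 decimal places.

Euler on (p,q): p_{n+1} = p_n + h·p', q_{n+1} = q_n + h·q'.
0.000000: (0.200000, 0.200000); f=(0.550000, -0.242000) → (0.403500, 0.110460)
0.370000: (0.403500, 0.110460); f=(0.661274, -0.022301) → (0.648171, 0.102208)
(p(0.74), q(0.74)) ≈ (0.6482, 0.1022)

0.6482, 0.1022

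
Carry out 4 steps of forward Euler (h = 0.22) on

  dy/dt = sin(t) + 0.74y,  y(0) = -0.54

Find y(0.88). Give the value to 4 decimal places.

-0.6785

Euler: y_{n+1} = y_n + h·f(t_n, y_n).
t=0.000000, y=-0.540000: f=-0.399600 → y ← -0.540000 + 0.22·(-0.399600) = -0.627912
t=0.220000, y=-0.627912: f=-0.246425 → y ← -0.627912 + 0.22·(-0.246425) = -0.682126
t=0.440000, y=-0.682126: f=-0.078833 → y ← -0.682126 + 0.22·(-0.078833) = -0.699469
t=0.660000, y=-0.699469: f=0.095510 → y ← -0.699469 + 0.22·0.095510 = -0.678457
y(0.88) ≈ -0.6785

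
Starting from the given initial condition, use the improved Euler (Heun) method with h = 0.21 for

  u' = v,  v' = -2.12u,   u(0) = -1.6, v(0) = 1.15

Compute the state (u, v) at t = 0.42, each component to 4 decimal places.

-0.8439, 2.2955

Heun on (u,v): k1 = f(t_n, state_n); k2 = f(t_n + h, state_n + h·k1); state_{n+1} = state_n + (h/2)·(k1 + k2).
0.000000: (-1.600000, 1.150000)
  k1 = (1.150000, 3.392000)
  predictor → (-1.358500, 1.862320)
  k2 = (1.862320, 2.880020)
  → (-1.283706, 1.808562)
0.210000: (-1.283706, 1.808562)
  k1 = (1.808562, 2.721458)
  predictor → (-0.903908, 2.380068)
  k2 = (2.380068, 1.916286)
  → (-0.843900, 2.295525)
(u(0.42), v(0.42)) ≈ (-0.8439, 2.2955)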